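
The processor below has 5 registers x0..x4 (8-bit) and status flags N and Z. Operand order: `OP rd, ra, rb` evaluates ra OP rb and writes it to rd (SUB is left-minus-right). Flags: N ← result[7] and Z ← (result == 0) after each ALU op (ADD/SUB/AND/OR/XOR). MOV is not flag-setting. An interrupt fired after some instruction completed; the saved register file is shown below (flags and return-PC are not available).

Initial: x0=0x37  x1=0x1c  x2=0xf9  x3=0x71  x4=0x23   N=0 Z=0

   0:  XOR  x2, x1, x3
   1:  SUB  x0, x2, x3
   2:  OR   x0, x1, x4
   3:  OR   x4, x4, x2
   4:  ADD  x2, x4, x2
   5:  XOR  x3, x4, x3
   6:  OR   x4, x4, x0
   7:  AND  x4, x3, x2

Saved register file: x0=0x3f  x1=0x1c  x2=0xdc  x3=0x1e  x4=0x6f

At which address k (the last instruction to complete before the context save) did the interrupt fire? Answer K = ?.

after  0: x0=0x37 x1=0x1c x2=0x6d x3=0x71 x4=0x23  N=0 Z=0
after  1: x0=0xfc x1=0x1c x2=0x6d x3=0x71 x4=0x23  N=1 Z=0
after  2: x0=0x3f x1=0x1c x2=0x6d x3=0x71 x4=0x23  N=0 Z=0
after  3: x0=0x3f x1=0x1c x2=0x6d x3=0x71 x4=0x6f  N=0 Z=0
after  4: x0=0x3f x1=0x1c x2=0xdc x3=0x71 x4=0x6f  N=1 Z=0
after  5: x0=0x3f x1=0x1c x2=0xdc x3=0x1e x4=0x6f  N=0 Z=0
-- IRQ taken; context saved, return-PC = 6 --

K = 5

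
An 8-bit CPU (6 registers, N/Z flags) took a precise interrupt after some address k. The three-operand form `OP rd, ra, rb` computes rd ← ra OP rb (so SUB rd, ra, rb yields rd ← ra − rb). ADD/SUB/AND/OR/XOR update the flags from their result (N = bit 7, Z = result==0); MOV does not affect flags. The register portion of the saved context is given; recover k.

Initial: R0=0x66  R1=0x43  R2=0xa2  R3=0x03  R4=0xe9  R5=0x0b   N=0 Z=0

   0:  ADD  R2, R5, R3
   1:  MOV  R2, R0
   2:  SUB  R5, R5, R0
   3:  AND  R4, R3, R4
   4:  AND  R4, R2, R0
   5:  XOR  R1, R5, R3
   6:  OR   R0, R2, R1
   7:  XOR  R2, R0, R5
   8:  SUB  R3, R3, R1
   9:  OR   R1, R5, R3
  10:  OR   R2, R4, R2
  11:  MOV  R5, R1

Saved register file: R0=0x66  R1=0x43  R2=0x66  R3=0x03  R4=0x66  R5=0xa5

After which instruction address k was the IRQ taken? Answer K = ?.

K = 4

after  0: R0=0x66 R1=0x43 R2=0x0e R3=0x03 R4=0xe9 R5=0x0b  N=0 Z=0
after  1: R0=0x66 R1=0x43 R2=0x66 R3=0x03 R4=0xe9 R5=0x0b  N=0 Z=0
after  2: R0=0x66 R1=0x43 R2=0x66 R3=0x03 R4=0xe9 R5=0xa5  N=1 Z=0
after  3: R0=0x66 R1=0x43 R2=0x66 R3=0x03 R4=0x01 R5=0xa5  N=0 Z=0
after  4: R0=0x66 R1=0x43 R2=0x66 R3=0x03 R4=0x66 R5=0xa5  N=0 Z=0
-- IRQ taken; context saved, return-PC = 5 --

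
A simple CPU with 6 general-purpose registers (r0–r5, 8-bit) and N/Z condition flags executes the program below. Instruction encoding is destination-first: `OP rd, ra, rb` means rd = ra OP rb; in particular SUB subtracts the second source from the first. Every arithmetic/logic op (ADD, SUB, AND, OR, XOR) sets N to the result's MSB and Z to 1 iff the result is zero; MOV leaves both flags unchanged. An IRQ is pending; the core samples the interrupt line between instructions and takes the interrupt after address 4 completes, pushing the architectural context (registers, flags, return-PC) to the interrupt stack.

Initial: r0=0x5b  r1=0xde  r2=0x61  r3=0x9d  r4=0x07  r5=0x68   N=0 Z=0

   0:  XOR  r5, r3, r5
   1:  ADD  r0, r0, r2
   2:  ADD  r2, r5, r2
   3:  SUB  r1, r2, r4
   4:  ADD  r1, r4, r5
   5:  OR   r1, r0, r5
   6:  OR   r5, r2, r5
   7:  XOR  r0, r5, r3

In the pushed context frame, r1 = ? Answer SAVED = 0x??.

after  0: r0=0x5b r1=0xde r2=0x61 r3=0x9d r4=0x07 r5=0xf5  N=1 Z=0
after  1: r0=0xbc r1=0xde r2=0x61 r3=0x9d r4=0x07 r5=0xf5  N=1 Z=0
after  2: r0=0xbc r1=0xde r2=0x56 r3=0x9d r4=0x07 r5=0xf5  N=0 Z=0
after  3: r0=0xbc r1=0x4f r2=0x56 r3=0x9d r4=0x07 r5=0xf5  N=0 Z=0
after  4: r0=0xbc r1=0xfc r2=0x56 r3=0x9d r4=0x07 r5=0xf5  N=1 Z=0
-- IRQ taken; context saved, return-PC = 5 --

SAVED = 0xfc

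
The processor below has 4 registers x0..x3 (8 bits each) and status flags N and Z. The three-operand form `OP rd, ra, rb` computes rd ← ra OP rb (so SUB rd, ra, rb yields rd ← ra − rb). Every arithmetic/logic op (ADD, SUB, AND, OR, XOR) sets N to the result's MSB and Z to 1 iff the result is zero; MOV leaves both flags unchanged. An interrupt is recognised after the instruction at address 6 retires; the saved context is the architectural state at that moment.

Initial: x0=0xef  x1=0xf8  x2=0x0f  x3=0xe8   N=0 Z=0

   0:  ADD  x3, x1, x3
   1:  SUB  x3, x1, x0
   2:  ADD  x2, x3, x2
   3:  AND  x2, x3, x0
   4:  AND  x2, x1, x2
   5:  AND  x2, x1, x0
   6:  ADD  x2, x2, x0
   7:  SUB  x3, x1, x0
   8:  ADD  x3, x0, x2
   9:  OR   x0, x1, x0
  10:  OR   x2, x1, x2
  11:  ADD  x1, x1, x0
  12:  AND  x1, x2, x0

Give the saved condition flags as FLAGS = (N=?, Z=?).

after  0: x0=0xef x1=0xf8 x2=0x0f x3=0xe0  N=1 Z=0
after  1: x0=0xef x1=0xf8 x2=0x0f x3=0x09  N=0 Z=0
after  2: x0=0xef x1=0xf8 x2=0x18 x3=0x09  N=0 Z=0
after  3: x0=0xef x1=0xf8 x2=0x09 x3=0x09  N=0 Z=0
after  4: x0=0xef x1=0xf8 x2=0x08 x3=0x09  N=0 Z=0
after  5: x0=0xef x1=0xf8 x2=0xe8 x3=0x09  N=1 Z=0
after  6: x0=0xef x1=0xf8 x2=0xd7 x3=0x09  N=1 Z=0
-- IRQ taken; context saved, return-PC = 7 --

FLAGS = (N=1, Z=0)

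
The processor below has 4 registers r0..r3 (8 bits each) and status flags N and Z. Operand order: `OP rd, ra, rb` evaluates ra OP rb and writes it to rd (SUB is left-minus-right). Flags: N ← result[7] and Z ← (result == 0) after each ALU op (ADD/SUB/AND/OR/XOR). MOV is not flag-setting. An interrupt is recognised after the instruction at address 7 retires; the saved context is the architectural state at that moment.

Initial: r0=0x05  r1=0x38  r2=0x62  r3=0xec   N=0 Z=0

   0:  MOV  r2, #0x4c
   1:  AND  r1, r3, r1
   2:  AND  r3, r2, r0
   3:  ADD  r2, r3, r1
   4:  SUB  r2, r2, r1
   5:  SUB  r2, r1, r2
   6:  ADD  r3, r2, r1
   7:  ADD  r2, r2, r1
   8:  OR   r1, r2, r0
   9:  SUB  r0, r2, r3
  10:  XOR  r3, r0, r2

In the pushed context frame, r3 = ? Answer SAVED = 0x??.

after  0: r0=0x05 r1=0x38 r2=0x4c r3=0xec  N=0 Z=0
after  1: r0=0x05 r1=0x28 r2=0x4c r3=0xec  N=0 Z=0
after  2: r0=0x05 r1=0x28 r2=0x4c r3=0x04  N=0 Z=0
after  3: r0=0x05 r1=0x28 r2=0x2c r3=0x04  N=0 Z=0
after  4: r0=0x05 r1=0x28 r2=0x04 r3=0x04  N=0 Z=0
after  5: r0=0x05 r1=0x28 r2=0x24 r3=0x04  N=0 Z=0
after  6: r0=0x05 r1=0x28 r2=0x24 r3=0x4c  N=0 Z=0
after  7: r0=0x05 r1=0x28 r2=0x4c r3=0x4c  N=0 Z=0
-- IRQ taken; context saved, return-PC = 8 --

SAVED = 0x4c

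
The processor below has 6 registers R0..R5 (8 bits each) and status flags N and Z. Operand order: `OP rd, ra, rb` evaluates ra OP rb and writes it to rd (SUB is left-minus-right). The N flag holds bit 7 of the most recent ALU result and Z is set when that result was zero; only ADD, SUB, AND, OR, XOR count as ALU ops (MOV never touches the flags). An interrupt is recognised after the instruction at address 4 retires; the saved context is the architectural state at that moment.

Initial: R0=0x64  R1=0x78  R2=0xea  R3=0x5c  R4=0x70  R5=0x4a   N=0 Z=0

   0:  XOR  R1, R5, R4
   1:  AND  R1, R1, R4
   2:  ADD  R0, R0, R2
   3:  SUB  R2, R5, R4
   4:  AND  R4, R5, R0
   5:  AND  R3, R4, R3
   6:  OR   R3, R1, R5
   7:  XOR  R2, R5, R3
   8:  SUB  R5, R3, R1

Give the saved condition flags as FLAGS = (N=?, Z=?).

FLAGS = (N=0, Z=0)

after  0: R0=0x64 R1=0x3a R2=0xea R3=0x5c R4=0x70 R5=0x4a  N=0 Z=0
after  1: R0=0x64 R1=0x30 R2=0xea R3=0x5c R4=0x70 R5=0x4a  N=0 Z=0
after  2: R0=0x4e R1=0x30 R2=0xea R3=0x5c R4=0x70 R5=0x4a  N=0 Z=0
after  3: R0=0x4e R1=0x30 R2=0xda R3=0x5c R4=0x70 R5=0x4a  N=1 Z=0
after  4: R0=0x4e R1=0x30 R2=0xda R3=0x5c R4=0x4a R5=0x4a  N=0 Z=0
-- IRQ taken; context saved, return-PC = 5 --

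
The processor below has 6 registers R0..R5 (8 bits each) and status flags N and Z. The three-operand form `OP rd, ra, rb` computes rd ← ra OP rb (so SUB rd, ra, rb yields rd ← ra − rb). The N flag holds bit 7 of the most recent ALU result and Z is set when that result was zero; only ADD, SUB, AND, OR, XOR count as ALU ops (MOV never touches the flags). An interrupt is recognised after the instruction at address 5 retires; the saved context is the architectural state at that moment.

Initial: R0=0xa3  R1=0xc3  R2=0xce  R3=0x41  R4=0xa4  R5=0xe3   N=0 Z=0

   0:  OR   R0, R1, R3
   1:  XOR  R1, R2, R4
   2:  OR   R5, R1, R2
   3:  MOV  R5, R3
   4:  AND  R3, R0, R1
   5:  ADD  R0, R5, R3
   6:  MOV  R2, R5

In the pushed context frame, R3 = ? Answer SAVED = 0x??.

after  0: R0=0xc3 R1=0xc3 R2=0xce R3=0x41 R4=0xa4 R5=0xe3  N=1 Z=0
after  1: R0=0xc3 R1=0x6a R2=0xce R3=0x41 R4=0xa4 R5=0xe3  N=0 Z=0
after  2: R0=0xc3 R1=0x6a R2=0xce R3=0x41 R4=0xa4 R5=0xee  N=1 Z=0
after  3: R0=0xc3 R1=0x6a R2=0xce R3=0x41 R4=0xa4 R5=0x41  N=1 Z=0
after  4: R0=0xc3 R1=0x6a R2=0xce R3=0x42 R4=0xa4 R5=0x41  N=0 Z=0
after  5: R0=0x83 R1=0x6a R2=0xce R3=0x42 R4=0xa4 R5=0x41  N=1 Z=0
-- IRQ taken; context saved, return-PC = 6 --

SAVED = 0x42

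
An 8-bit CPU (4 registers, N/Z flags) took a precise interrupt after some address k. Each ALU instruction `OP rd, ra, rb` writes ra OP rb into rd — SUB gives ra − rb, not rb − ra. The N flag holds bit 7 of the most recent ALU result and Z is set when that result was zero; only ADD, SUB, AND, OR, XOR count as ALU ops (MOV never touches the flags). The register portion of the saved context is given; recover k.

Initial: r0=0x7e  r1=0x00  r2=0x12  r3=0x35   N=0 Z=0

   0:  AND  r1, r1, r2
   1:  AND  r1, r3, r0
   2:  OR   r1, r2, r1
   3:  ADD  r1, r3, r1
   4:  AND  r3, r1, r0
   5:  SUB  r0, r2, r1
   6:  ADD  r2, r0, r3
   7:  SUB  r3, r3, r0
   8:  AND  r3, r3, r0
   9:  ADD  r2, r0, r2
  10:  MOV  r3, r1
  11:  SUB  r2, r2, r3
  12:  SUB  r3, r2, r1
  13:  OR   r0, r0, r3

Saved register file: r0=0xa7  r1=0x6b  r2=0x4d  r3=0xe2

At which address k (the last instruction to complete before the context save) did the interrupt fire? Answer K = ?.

after  0: r0=0x7e r1=0x00 r2=0x12 r3=0x35  N=0 Z=1
after  1: r0=0x7e r1=0x34 r2=0x12 r3=0x35  N=0 Z=0
after  2: r0=0x7e r1=0x36 r2=0x12 r3=0x35  N=0 Z=0
after  3: r0=0x7e r1=0x6b r2=0x12 r3=0x35  N=0 Z=0
after  4: r0=0x7e r1=0x6b r2=0x12 r3=0x6a  N=0 Z=0
after  5: r0=0xa7 r1=0x6b r2=0x12 r3=0x6a  N=1 Z=0
after  6: r0=0xa7 r1=0x6b r2=0x11 r3=0x6a  N=0 Z=0
after  7: r0=0xa7 r1=0x6b r2=0x11 r3=0xc3  N=1 Z=0
after  8: r0=0xa7 r1=0x6b r2=0x11 r3=0x83  N=1 Z=0
after  9: r0=0xa7 r1=0x6b r2=0xb8 r3=0x83  N=1 Z=0
after 10: r0=0xa7 r1=0x6b r2=0xb8 r3=0x6b  N=1 Z=0
after 11: r0=0xa7 r1=0x6b r2=0x4d r3=0x6b  N=0 Z=0
after 12: r0=0xa7 r1=0x6b r2=0x4d r3=0xe2  N=1 Z=0
-- IRQ taken; context saved, return-PC = 13 --

K = 12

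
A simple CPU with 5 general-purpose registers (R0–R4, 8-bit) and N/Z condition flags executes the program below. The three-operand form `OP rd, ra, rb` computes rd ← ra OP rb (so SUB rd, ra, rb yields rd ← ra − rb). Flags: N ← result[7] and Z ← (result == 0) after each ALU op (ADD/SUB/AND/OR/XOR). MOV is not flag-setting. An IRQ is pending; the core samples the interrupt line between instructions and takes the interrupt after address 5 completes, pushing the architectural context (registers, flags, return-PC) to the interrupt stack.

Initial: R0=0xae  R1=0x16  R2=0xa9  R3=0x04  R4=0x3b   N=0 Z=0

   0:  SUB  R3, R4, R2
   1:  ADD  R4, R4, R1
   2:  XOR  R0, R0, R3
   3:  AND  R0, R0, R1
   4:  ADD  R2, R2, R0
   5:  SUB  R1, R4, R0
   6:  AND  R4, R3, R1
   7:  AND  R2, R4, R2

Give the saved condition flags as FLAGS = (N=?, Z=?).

after  0: R0=0xae R1=0x16 R2=0xa9 R3=0x92 R4=0x3b  N=1 Z=0
after  1: R0=0xae R1=0x16 R2=0xa9 R3=0x92 R4=0x51  N=0 Z=0
after  2: R0=0x3c R1=0x16 R2=0xa9 R3=0x92 R4=0x51  N=0 Z=0
after  3: R0=0x14 R1=0x16 R2=0xa9 R3=0x92 R4=0x51  N=0 Z=0
after  4: R0=0x14 R1=0x16 R2=0xbd R3=0x92 R4=0x51  N=1 Z=0
after  5: R0=0x14 R1=0x3d R2=0xbd R3=0x92 R4=0x51  N=0 Z=0
-- IRQ taken; context saved, return-PC = 6 --

FLAGS = (N=0, Z=0)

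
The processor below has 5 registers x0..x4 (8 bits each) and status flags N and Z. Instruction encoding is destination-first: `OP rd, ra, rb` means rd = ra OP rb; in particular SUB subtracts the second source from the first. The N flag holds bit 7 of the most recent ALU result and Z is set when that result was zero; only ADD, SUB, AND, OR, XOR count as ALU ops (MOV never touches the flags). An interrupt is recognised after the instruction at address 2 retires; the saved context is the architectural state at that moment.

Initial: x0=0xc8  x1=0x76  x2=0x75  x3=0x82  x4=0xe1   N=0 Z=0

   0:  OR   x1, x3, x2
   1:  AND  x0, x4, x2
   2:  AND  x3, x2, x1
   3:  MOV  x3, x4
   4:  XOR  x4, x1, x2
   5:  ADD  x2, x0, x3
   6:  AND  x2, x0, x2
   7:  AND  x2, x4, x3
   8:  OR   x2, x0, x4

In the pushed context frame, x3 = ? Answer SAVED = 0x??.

SAVED = 0x75

after  0: x0=0xc8 x1=0xf7 x2=0x75 x3=0x82 x4=0xe1  N=1 Z=0
after  1: x0=0x61 x1=0xf7 x2=0x75 x3=0x82 x4=0xe1  N=0 Z=0
after  2: x0=0x61 x1=0xf7 x2=0x75 x3=0x75 x4=0xe1  N=0 Z=0
-- IRQ taken; context saved, return-PC = 3 --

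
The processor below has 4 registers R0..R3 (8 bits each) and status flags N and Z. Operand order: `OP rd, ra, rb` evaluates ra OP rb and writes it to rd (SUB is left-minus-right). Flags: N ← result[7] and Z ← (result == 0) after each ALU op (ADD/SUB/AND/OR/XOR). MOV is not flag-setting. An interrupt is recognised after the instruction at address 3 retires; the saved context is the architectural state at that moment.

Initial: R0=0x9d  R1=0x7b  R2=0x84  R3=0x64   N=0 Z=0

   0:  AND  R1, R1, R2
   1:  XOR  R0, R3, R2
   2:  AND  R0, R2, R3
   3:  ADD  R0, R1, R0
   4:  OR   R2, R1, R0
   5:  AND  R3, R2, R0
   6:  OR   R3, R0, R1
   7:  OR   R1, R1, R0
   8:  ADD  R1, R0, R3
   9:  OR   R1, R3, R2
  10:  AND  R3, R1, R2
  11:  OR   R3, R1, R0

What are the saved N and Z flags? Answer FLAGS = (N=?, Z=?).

after  0: R0=0x9d R1=0x00 R2=0x84 R3=0x64  N=0 Z=1
after  1: R0=0xe0 R1=0x00 R2=0x84 R3=0x64  N=1 Z=0
after  2: R0=0x04 R1=0x00 R2=0x84 R3=0x64  N=0 Z=0
after  3: R0=0x04 R1=0x00 R2=0x84 R3=0x64  N=0 Z=0
-- IRQ taken; context saved, return-PC = 4 --

FLAGS = (N=0, Z=0)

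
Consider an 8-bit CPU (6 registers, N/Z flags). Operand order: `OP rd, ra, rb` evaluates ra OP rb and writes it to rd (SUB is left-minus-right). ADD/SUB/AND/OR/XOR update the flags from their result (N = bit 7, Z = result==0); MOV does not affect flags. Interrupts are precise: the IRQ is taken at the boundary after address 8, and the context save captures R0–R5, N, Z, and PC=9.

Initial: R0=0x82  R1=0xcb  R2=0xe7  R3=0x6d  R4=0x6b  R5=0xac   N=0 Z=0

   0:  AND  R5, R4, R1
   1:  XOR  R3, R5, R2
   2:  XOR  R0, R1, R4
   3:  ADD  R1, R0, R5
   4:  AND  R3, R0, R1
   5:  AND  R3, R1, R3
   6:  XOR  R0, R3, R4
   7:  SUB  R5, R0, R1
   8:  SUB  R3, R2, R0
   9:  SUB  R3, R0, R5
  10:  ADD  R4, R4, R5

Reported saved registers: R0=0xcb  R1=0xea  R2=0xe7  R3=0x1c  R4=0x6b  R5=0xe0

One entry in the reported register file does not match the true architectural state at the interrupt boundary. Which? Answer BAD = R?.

BAD = R1

after  0: R0=0x82 R1=0xcb R2=0xe7 R3=0x6d R4=0x6b R5=0x4b  N=0 Z=0
after  1: R0=0x82 R1=0xcb R2=0xe7 R3=0xac R4=0x6b R5=0x4b  N=1 Z=0
after  2: R0=0xa0 R1=0xcb R2=0xe7 R3=0xac R4=0x6b R5=0x4b  N=1 Z=0
after  3: R0=0xa0 R1=0xeb R2=0xe7 R3=0xac R4=0x6b R5=0x4b  N=1 Z=0
after  4: R0=0xa0 R1=0xeb R2=0xe7 R3=0xa0 R4=0x6b R5=0x4b  N=1 Z=0
after  5: R0=0xa0 R1=0xeb R2=0xe7 R3=0xa0 R4=0x6b R5=0x4b  N=1 Z=0
after  6: R0=0xcb R1=0xeb R2=0xe7 R3=0xa0 R4=0x6b R5=0x4b  N=1 Z=0
after  7: R0=0xcb R1=0xeb R2=0xe7 R3=0xa0 R4=0x6b R5=0xe0  N=1 Z=0
after  8: R0=0xcb R1=0xeb R2=0xe7 R3=0x1c R4=0x6b R5=0xe0  N=0 Z=0
-- IRQ taken; context saved, return-PC = 9 --
mismatch: R1: reported 0xea vs actual 0xeb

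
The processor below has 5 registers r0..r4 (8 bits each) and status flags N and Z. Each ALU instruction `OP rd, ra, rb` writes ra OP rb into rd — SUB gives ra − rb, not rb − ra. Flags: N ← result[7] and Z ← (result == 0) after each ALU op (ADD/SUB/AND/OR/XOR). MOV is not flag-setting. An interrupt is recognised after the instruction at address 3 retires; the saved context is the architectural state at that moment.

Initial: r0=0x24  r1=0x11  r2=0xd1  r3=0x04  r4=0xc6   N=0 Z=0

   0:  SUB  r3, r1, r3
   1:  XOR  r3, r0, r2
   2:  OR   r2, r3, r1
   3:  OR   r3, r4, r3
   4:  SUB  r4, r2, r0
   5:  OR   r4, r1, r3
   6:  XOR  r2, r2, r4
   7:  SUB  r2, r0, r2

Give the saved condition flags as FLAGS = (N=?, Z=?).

after  0: r0=0x24 r1=0x11 r2=0xd1 r3=0x0d r4=0xc6  N=0 Z=0
after  1: r0=0x24 r1=0x11 r2=0xd1 r3=0xf5 r4=0xc6  N=1 Z=0
after  2: r0=0x24 r1=0x11 r2=0xf5 r3=0xf5 r4=0xc6  N=1 Z=0
after  3: r0=0x24 r1=0x11 r2=0xf5 r3=0xf7 r4=0xc6  N=1 Z=0
-- IRQ taken; context saved, return-PC = 4 --

FLAGS = (N=1, Z=0)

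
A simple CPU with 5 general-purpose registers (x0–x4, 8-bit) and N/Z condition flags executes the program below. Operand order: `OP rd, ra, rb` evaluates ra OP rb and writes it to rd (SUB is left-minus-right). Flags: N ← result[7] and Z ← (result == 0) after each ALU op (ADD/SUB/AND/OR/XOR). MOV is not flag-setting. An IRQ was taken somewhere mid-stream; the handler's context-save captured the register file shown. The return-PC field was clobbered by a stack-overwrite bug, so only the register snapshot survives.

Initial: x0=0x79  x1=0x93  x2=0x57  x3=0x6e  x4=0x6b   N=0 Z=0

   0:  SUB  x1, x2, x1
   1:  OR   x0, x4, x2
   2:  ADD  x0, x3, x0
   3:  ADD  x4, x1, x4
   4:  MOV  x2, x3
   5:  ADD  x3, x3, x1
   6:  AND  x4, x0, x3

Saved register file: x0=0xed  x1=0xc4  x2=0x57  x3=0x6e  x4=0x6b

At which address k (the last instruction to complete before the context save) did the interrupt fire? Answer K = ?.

after  0: x0=0x79 x1=0xc4 x2=0x57 x3=0x6e x4=0x6b  N=1 Z=0
after  1: x0=0x7f x1=0xc4 x2=0x57 x3=0x6e x4=0x6b  N=0 Z=0
after  2: x0=0xed x1=0xc4 x2=0x57 x3=0x6e x4=0x6b  N=1 Z=0
-- IRQ taken; context saved, return-PC = 3 --

K = 2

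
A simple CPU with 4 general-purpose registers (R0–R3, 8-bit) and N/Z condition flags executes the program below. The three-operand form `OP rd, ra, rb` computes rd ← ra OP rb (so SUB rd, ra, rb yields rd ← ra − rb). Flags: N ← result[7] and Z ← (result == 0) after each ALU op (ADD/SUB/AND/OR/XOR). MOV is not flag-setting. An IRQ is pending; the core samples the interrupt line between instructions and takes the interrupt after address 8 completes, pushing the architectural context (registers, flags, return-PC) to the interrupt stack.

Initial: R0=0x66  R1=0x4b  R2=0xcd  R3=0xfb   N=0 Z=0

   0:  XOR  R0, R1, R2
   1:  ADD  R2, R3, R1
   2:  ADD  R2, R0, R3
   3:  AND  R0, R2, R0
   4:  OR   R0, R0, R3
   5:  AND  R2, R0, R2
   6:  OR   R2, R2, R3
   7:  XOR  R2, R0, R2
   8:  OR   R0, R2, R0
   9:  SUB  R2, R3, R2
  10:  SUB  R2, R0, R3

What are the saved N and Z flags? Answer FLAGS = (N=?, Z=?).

after  0: R0=0x86 R1=0x4b R2=0xcd R3=0xfb  N=1 Z=0
after  1: R0=0x86 R1=0x4b R2=0x46 R3=0xfb  N=0 Z=0
after  2: R0=0x86 R1=0x4b R2=0x81 R3=0xfb  N=1 Z=0
after  3: R0=0x80 R1=0x4b R2=0x81 R3=0xfb  N=1 Z=0
after  4: R0=0xfb R1=0x4b R2=0x81 R3=0xfb  N=1 Z=0
after  5: R0=0xfb R1=0x4b R2=0x81 R3=0xfb  N=1 Z=0
after  6: R0=0xfb R1=0x4b R2=0xfb R3=0xfb  N=1 Z=0
after  7: R0=0xfb R1=0x4b R2=0x00 R3=0xfb  N=0 Z=1
after  8: R0=0xfb R1=0x4b R2=0x00 R3=0xfb  N=1 Z=0
-- IRQ taken; context saved, return-PC = 9 --

FLAGS = (N=1, Z=0)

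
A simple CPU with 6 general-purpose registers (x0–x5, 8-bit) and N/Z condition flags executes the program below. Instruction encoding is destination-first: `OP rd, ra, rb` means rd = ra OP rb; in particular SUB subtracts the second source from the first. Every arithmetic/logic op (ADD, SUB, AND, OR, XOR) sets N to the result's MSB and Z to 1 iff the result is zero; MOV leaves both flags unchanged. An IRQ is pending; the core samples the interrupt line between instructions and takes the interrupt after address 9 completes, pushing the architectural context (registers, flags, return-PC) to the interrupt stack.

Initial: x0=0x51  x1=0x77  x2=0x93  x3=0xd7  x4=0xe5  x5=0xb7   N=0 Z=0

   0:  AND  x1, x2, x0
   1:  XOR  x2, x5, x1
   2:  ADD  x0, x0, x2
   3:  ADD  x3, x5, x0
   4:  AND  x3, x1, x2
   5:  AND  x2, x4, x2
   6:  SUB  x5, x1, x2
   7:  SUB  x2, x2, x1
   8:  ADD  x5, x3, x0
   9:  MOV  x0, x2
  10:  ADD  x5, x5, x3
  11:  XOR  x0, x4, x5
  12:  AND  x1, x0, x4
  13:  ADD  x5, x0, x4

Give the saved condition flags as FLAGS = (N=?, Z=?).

after  0: x0=0x51 x1=0x11 x2=0x93 x3=0xd7 x4=0xe5 x5=0xb7  N=0 Z=0
after  1: x0=0x51 x1=0x11 x2=0xa6 x3=0xd7 x4=0xe5 x5=0xb7  N=1 Z=0
after  2: x0=0xf7 x1=0x11 x2=0xa6 x3=0xd7 x4=0xe5 x5=0xb7  N=1 Z=0
after  3: x0=0xf7 x1=0x11 x2=0xa6 x3=0xae x4=0xe5 x5=0xb7  N=1 Z=0
after  4: x0=0xf7 x1=0x11 x2=0xa6 x3=0x00 x4=0xe5 x5=0xb7  N=0 Z=1
after  5: x0=0xf7 x1=0x11 x2=0xa4 x3=0x00 x4=0xe5 x5=0xb7  N=1 Z=0
after  6: x0=0xf7 x1=0x11 x2=0xa4 x3=0x00 x4=0xe5 x5=0x6d  N=0 Z=0
after  7: x0=0xf7 x1=0x11 x2=0x93 x3=0x00 x4=0xe5 x5=0x6d  N=1 Z=0
after  8: x0=0xf7 x1=0x11 x2=0x93 x3=0x00 x4=0xe5 x5=0xf7  N=1 Z=0
after  9: x0=0x93 x1=0x11 x2=0x93 x3=0x00 x4=0xe5 x5=0xf7  N=1 Z=0
-- IRQ taken; context saved, return-PC = 10 --

FLAGS = (N=1, Z=0)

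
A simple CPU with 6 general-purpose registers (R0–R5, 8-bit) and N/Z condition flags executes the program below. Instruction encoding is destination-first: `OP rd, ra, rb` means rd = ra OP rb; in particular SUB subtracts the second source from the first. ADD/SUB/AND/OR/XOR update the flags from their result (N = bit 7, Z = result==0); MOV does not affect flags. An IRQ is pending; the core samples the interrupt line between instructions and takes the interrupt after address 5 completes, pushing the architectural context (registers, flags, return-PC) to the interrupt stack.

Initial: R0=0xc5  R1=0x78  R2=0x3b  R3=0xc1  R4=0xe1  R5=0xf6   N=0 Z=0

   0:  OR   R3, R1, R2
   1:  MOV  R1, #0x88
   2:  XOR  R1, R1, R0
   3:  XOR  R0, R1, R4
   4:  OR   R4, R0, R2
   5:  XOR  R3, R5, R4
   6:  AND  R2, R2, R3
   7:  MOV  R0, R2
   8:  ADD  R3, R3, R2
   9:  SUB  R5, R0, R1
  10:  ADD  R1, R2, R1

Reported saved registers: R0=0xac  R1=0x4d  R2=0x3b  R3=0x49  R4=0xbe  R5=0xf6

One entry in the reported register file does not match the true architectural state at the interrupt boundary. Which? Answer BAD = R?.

after  0: R0=0xc5 R1=0x78 R2=0x3b R3=0x7b R4=0xe1 R5=0xf6  N=0 Z=0
after  1: R0=0xc5 R1=0x88 R2=0x3b R3=0x7b R4=0xe1 R5=0xf6  N=0 Z=0
after  2: R0=0xc5 R1=0x4d R2=0x3b R3=0x7b R4=0xe1 R5=0xf6  N=0 Z=0
after  3: R0=0xac R1=0x4d R2=0x3b R3=0x7b R4=0xe1 R5=0xf6  N=1 Z=0
after  4: R0=0xac R1=0x4d R2=0x3b R3=0x7b R4=0xbf R5=0xf6  N=1 Z=0
after  5: R0=0xac R1=0x4d R2=0x3b R3=0x49 R4=0xbf R5=0xf6  N=0 Z=0
-- IRQ taken; context saved, return-PC = 6 --
mismatch: R4: reported 0xbe vs actual 0xbf

BAD = R4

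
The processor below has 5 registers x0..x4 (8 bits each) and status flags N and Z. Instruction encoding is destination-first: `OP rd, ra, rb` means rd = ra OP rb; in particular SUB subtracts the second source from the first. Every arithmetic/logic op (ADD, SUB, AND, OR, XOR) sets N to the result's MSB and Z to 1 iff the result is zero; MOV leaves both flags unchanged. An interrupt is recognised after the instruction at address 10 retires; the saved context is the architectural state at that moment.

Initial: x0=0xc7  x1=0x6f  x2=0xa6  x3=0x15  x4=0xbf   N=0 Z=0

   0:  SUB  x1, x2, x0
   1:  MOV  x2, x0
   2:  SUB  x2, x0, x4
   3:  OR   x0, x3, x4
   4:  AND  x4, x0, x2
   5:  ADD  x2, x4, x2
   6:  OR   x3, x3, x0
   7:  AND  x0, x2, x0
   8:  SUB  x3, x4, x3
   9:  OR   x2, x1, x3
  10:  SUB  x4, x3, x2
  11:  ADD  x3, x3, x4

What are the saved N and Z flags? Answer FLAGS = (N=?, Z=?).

after  0: x0=0xc7 x1=0xdf x2=0xa6 x3=0x15 x4=0xbf  N=1 Z=0
after  1: x0=0xc7 x1=0xdf x2=0xc7 x3=0x15 x4=0xbf  N=1 Z=0
after  2: x0=0xc7 x1=0xdf x2=0x08 x3=0x15 x4=0xbf  N=0 Z=0
after  3: x0=0xbf x1=0xdf x2=0x08 x3=0x15 x4=0xbf  N=1 Z=0
after  4: x0=0xbf x1=0xdf x2=0x08 x3=0x15 x4=0x08  N=0 Z=0
after  5: x0=0xbf x1=0xdf x2=0x10 x3=0x15 x4=0x08  N=0 Z=0
after  6: x0=0xbf x1=0xdf x2=0x10 x3=0xbf x4=0x08  N=1 Z=0
after  7: x0=0x10 x1=0xdf x2=0x10 x3=0xbf x4=0x08  N=0 Z=0
after  8: x0=0x10 x1=0xdf x2=0x10 x3=0x49 x4=0x08  N=0 Z=0
after  9: x0=0x10 x1=0xdf x2=0xdf x3=0x49 x4=0x08  N=1 Z=0
after 10: x0=0x10 x1=0xdf x2=0xdf x3=0x49 x4=0x6a  N=0 Z=0
-- IRQ taken; context saved, return-PC = 11 --

FLAGS = (N=0, Z=0)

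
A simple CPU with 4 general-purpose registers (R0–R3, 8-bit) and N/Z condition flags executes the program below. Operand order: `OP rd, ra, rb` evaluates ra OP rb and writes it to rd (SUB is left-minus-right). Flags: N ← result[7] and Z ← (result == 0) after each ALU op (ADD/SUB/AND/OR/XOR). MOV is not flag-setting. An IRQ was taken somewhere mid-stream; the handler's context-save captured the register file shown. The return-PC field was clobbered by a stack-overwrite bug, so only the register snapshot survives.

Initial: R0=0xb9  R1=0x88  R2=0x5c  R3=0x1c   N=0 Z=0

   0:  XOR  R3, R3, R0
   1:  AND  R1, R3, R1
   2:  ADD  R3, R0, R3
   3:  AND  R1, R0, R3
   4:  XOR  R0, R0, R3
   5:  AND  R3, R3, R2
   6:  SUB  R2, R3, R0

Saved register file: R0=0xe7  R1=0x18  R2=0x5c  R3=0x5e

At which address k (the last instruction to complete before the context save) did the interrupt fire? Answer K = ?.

K = 4

after  0: R0=0xb9 R1=0x88 R2=0x5c R3=0xa5  N=1 Z=0
after  1: R0=0xb9 R1=0x80 R2=0x5c R3=0xa5  N=1 Z=0
after  2: R0=0xb9 R1=0x80 R2=0x5c R3=0x5e  N=0 Z=0
after  3: R0=0xb9 R1=0x18 R2=0x5c R3=0x5e  N=0 Z=0
after  4: R0=0xe7 R1=0x18 R2=0x5c R3=0x5e  N=1 Z=0
-- IRQ taken; context saved, return-PC = 5 --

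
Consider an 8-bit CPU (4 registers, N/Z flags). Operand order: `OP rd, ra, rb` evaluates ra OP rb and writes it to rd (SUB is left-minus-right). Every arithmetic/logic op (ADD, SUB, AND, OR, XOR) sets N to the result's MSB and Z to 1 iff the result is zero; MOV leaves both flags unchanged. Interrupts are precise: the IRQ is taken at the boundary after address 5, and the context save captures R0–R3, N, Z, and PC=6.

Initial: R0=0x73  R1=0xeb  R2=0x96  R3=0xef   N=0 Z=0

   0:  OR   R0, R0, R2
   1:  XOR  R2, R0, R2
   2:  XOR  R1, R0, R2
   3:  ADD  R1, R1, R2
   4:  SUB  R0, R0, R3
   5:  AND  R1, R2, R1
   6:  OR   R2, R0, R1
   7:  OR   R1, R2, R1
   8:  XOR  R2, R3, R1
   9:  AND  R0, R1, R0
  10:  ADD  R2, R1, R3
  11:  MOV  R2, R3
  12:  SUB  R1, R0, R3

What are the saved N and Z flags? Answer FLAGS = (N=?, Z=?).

after  0: R0=0xf7 R1=0xeb R2=0x96 R3=0xef  N=1 Z=0
after  1: R0=0xf7 R1=0xeb R2=0x61 R3=0xef  N=0 Z=0
after  2: R0=0xf7 R1=0x96 R2=0x61 R3=0xef  N=1 Z=0
after  3: R0=0xf7 R1=0xf7 R2=0x61 R3=0xef  N=1 Z=0
after  4: R0=0x08 R1=0xf7 R2=0x61 R3=0xef  N=0 Z=0
after  5: R0=0x08 R1=0x61 R2=0x61 R3=0xef  N=0 Z=0
-- IRQ taken; context saved, return-PC = 6 --

FLAGS = (N=0, Z=0)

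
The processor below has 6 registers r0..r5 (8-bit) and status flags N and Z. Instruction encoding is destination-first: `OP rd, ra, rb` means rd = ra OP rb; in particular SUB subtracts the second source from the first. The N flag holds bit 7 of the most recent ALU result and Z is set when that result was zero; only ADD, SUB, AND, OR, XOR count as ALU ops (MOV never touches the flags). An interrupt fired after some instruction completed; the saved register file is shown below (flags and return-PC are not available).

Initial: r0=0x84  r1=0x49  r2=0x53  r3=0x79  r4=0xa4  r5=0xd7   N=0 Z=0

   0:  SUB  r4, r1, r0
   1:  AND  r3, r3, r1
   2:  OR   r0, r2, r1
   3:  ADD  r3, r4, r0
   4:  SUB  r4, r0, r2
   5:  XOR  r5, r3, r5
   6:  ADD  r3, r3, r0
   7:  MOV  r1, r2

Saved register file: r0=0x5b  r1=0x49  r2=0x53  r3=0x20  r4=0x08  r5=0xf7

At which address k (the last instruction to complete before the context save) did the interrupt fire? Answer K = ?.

after  0: r0=0x84 r1=0x49 r2=0x53 r3=0x79 r4=0xc5 r5=0xd7  N=1 Z=0
after  1: r0=0x84 r1=0x49 r2=0x53 r3=0x49 r4=0xc5 r5=0xd7  N=0 Z=0
after  2: r0=0x5b r1=0x49 r2=0x53 r3=0x49 r4=0xc5 r5=0xd7  N=0 Z=0
after  3: r0=0x5b r1=0x49 r2=0x53 r3=0x20 r4=0xc5 r5=0xd7  N=0 Z=0
after  4: r0=0x5b r1=0x49 r2=0x53 r3=0x20 r4=0x08 r5=0xd7  N=0 Z=0
after  5: r0=0x5b r1=0x49 r2=0x53 r3=0x20 r4=0x08 r5=0xf7  N=1 Z=0
-- IRQ taken; context saved, return-PC = 6 --

K = 5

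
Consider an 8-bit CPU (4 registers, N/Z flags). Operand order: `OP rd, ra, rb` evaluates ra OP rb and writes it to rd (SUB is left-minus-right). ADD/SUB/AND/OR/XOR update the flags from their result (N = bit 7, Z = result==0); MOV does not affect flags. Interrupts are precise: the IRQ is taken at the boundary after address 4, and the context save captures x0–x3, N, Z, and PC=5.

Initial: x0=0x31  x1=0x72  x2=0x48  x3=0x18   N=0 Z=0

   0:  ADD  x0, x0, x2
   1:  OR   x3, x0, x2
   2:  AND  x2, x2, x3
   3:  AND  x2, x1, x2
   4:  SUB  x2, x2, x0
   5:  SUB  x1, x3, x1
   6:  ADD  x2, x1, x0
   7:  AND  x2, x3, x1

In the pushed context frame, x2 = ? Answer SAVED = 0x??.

after  0: x0=0x79 x1=0x72 x2=0x48 x3=0x18  N=0 Z=0
after  1: x0=0x79 x1=0x72 x2=0x48 x3=0x79  N=0 Z=0
after  2: x0=0x79 x1=0x72 x2=0x48 x3=0x79  N=0 Z=0
after  3: x0=0x79 x1=0x72 x2=0x40 x3=0x79  N=0 Z=0
after  4: x0=0x79 x1=0x72 x2=0xc7 x3=0x79  N=1 Z=0
-- IRQ taken; context saved, return-PC = 5 --

SAVED = 0xc7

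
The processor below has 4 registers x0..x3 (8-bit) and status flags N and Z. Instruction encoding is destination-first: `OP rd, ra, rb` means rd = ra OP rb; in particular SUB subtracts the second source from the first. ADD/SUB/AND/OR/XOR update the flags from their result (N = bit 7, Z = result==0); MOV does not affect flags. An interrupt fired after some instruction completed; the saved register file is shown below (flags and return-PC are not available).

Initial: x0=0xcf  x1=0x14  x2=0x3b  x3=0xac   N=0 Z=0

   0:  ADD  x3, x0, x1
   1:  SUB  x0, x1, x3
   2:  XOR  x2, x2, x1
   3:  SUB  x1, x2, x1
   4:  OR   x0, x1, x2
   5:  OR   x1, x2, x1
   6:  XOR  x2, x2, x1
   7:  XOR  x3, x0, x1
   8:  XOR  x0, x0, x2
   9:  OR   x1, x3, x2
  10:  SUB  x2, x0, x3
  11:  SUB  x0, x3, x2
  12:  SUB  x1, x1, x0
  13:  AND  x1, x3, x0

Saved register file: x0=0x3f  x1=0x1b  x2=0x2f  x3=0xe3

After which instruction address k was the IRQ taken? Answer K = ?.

K = 4

after  0: x0=0xcf x1=0x14 x2=0x3b x3=0xe3  N=1 Z=0
after  1: x0=0x31 x1=0x14 x2=0x3b x3=0xe3  N=0 Z=0
after  2: x0=0x31 x1=0x14 x2=0x2f x3=0xe3  N=0 Z=0
after  3: x0=0x31 x1=0x1b x2=0x2f x3=0xe3  N=0 Z=0
after  4: x0=0x3f x1=0x1b x2=0x2f x3=0xe3  N=0 Z=0
-- IRQ taken; context saved, return-PC = 5 --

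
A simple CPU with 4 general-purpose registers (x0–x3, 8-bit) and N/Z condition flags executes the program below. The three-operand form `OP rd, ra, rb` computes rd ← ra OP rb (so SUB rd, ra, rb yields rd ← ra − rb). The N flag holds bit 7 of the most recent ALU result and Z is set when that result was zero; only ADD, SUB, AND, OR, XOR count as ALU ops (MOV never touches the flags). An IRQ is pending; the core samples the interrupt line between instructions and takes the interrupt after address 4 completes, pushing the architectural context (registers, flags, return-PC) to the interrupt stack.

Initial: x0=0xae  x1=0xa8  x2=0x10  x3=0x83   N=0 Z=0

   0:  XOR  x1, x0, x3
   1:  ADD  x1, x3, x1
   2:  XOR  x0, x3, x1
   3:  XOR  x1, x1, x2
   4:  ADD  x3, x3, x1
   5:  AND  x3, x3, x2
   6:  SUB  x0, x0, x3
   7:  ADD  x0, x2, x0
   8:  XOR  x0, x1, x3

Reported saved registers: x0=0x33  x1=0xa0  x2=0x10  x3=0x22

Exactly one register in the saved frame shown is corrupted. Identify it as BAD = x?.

BAD = x3

after  0: x0=0xae x1=0x2d x2=0x10 x3=0x83  N=0 Z=0
after  1: x0=0xae x1=0xb0 x2=0x10 x3=0x83  N=1 Z=0
after  2: x0=0x33 x1=0xb0 x2=0x10 x3=0x83  N=0 Z=0
after  3: x0=0x33 x1=0xa0 x2=0x10 x3=0x83  N=1 Z=0
after  4: x0=0x33 x1=0xa0 x2=0x10 x3=0x23  N=0 Z=0
-- IRQ taken; context saved, return-PC = 5 --
mismatch: x3: reported 0x22 vs actual 0x23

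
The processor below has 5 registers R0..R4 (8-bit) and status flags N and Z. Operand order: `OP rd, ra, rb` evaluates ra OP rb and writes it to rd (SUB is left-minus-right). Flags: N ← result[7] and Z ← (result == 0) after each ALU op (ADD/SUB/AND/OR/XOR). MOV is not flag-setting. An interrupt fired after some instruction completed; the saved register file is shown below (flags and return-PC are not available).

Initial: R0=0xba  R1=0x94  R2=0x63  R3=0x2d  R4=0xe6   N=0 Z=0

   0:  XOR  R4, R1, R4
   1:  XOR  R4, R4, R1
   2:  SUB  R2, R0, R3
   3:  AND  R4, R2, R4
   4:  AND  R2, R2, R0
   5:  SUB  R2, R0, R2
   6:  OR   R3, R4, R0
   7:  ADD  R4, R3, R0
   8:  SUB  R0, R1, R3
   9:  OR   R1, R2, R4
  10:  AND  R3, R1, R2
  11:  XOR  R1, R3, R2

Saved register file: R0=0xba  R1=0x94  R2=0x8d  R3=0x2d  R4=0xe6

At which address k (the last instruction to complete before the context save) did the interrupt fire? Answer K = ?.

after  0: R0=0xba R1=0x94 R2=0x63 R3=0x2d R4=0x72  N=0 Z=0
after  1: R0=0xba R1=0x94 R2=0x63 R3=0x2d R4=0xe6  N=1 Z=0
after  2: R0=0xba R1=0x94 R2=0x8d R3=0x2d R4=0xe6  N=1 Z=0
-- IRQ taken; context saved, return-PC = 3 --

K = 2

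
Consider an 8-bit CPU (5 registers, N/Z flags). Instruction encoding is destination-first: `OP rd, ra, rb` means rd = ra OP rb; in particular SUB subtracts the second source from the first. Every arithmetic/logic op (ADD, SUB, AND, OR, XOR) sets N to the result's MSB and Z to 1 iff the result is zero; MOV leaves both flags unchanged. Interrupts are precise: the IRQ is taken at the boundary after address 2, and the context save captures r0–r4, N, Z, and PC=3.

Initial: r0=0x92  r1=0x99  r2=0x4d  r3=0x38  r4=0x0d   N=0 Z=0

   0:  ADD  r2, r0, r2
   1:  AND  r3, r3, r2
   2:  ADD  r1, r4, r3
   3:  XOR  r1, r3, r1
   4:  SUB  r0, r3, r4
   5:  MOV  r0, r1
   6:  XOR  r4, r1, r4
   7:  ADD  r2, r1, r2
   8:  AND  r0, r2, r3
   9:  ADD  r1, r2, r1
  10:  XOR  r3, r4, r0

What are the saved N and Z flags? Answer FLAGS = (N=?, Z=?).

FLAGS = (N=0, Z=0)

after  0: r0=0x92 r1=0x99 r2=0xdf r3=0x38 r4=0x0d  N=1 Z=0
after  1: r0=0x92 r1=0x99 r2=0xdf r3=0x18 r4=0x0d  N=0 Z=0
after  2: r0=0x92 r1=0x25 r2=0xdf r3=0x18 r4=0x0d  N=0 Z=0
-- IRQ taken; context saved, return-PC = 3 --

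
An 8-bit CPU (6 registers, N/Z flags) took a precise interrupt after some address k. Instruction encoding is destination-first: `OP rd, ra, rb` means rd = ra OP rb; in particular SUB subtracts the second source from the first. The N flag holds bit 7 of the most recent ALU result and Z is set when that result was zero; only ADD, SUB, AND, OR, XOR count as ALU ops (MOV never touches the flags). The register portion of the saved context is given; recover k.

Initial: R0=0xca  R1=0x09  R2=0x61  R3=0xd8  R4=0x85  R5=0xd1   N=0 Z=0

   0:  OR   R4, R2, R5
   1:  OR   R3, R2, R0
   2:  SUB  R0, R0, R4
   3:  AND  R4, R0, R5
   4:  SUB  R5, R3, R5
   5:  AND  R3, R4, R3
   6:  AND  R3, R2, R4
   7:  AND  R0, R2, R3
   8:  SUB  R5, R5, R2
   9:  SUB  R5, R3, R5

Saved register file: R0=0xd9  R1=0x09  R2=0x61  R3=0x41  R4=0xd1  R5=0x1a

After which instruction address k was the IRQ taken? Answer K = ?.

after  0: R0=0xca R1=0x09 R2=0x61 R3=0xd8 R4=0xf1 R5=0xd1  N=1 Z=0
after  1: R0=0xca R1=0x09 R2=0x61 R3=0xeb R4=0xf1 R5=0xd1  N=1 Z=0
after  2: R0=0xd9 R1=0x09 R2=0x61 R3=0xeb R4=0xf1 R5=0xd1  N=1 Z=0
after  3: R0=0xd9 R1=0x09 R2=0x61 R3=0xeb R4=0xd1 R5=0xd1  N=1 Z=0
after  4: R0=0xd9 R1=0x09 R2=0x61 R3=0xeb R4=0xd1 R5=0x1a  N=0 Z=0
after  5: R0=0xd9 R1=0x09 R2=0x61 R3=0xc1 R4=0xd1 R5=0x1a  N=1 Z=0
after  6: R0=0xd9 R1=0x09 R2=0x61 R3=0x41 R4=0xd1 R5=0x1a  N=0 Z=0
-- IRQ taken; context saved, return-PC = 7 --

K = 6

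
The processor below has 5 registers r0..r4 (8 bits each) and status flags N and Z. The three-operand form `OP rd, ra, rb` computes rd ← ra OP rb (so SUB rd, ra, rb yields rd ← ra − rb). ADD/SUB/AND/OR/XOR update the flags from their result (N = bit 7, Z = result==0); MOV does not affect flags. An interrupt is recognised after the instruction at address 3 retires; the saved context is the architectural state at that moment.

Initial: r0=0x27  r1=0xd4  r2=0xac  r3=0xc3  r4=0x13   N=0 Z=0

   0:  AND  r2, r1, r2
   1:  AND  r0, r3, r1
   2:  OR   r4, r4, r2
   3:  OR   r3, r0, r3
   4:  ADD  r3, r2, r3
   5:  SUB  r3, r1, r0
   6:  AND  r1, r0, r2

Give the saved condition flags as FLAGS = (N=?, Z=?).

after  0: r0=0x27 r1=0xd4 r2=0x84 r3=0xc3 r4=0x13  N=1 Z=0
after  1: r0=0xc0 r1=0xd4 r2=0x84 r3=0xc3 r4=0x13  N=1 Z=0
after  2: r0=0xc0 r1=0xd4 r2=0x84 r3=0xc3 r4=0x97  N=1 Z=0
after  3: r0=0xc0 r1=0xd4 r2=0x84 r3=0xc3 r4=0x97  N=1 Z=0
-- IRQ taken; context saved, return-PC = 4 --

FLAGS = (N=1, Z=0)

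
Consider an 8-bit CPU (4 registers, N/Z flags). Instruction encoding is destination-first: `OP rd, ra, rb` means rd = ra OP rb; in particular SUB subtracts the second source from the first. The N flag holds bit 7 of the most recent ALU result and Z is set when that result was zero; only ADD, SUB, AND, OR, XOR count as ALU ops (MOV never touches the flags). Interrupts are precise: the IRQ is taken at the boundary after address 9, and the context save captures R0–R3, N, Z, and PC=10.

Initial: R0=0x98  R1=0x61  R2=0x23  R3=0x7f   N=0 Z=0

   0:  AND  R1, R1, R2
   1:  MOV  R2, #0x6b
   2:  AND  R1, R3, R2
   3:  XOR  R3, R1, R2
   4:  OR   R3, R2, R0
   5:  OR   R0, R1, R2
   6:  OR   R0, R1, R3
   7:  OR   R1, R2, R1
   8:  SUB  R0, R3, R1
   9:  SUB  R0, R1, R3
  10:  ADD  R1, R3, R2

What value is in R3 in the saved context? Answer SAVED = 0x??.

SAVED = 0xfb

after  0: R0=0x98 R1=0x21 R2=0x23 R3=0x7f  N=0 Z=0
after  1: R0=0x98 R1=0x21 R2=0x6b R3=0x7f  N=0 Z=0
after  2: R0=0x98 R1=0x6b R2=0x6b R3=0x7f  N=0 Z=0
after  3: R0=0x98 R1=0x6b R2=0x6b R3=0x00  N=0 Z=1
after  4: R0=0x98 R1=0x6b R2=0x6b R3=0xfb  N=1 Z=0
after  5: R0=0x6b R1=0x6b R2=0x6b R3=0xfb  N=0 Z=0
after  6: R0=0xfb R1=0x6b R2=0x6b R3=0xfb  N=1 Z=0
after  7: R0=0xfb R1=0x6b R2=0x6b R3=0xfb  N=0 Z=0
after  8: R0=0x90 R1=0x6b R2=0x6b R3=0xfb  N=1 Z=0
after  9: R0=0x70 R1=0x6b R2=0x6b R3=0xfb  N=0 Z=0
-- IRQ taken; context saved, return-PC = 10 --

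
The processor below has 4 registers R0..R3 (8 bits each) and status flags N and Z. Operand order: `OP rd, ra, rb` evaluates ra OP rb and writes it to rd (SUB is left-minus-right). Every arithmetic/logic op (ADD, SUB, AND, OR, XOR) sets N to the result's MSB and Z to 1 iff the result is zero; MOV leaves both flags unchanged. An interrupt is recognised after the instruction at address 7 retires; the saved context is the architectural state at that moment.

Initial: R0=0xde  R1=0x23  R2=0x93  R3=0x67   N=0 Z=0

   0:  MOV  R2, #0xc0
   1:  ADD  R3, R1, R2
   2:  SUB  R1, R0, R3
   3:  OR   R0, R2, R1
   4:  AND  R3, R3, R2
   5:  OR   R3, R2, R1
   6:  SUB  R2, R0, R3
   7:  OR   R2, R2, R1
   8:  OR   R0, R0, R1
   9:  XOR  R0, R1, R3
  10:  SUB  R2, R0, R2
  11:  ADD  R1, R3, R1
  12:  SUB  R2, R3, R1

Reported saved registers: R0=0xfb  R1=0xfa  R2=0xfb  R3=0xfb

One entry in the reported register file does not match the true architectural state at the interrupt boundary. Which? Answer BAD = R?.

after  0: R0=0xde R1=0x23 R2=0xc0 R3=0x67  N=0 Z=0
after  1: R0=0xde R1=0x23 R2=0xc0 R3=0xe3  N=1 Z=0
after  2: R0=0xde R1=0xfb R2=0xc0 R3=0xe3  N=1 Z=0
after  3: R0=0xfb R1=0xfb R2=0xc0 R3=0xe3  N=1 Z=0
after  4: R0=0xfb R1=0xfb R2=0xc0 R3=0xc0  N=1 Z=0
after  5: R0=0xfb R1=0xfb R2=0xc0 R3=0xfb  N=1 Z=0
after  6: R0=0xfb R1=0xfb R2=0x00 R3=0xfb  N=0 Z=1
after  7: R0=0xfb R1=0xfb R2=0xfb R3=0xfb  N=1 Z=0
-- IRQ taken; context saved, return-PC = 8 --
mismatch: R1: reported 0xfa vs actual 0xfb

BAD = R1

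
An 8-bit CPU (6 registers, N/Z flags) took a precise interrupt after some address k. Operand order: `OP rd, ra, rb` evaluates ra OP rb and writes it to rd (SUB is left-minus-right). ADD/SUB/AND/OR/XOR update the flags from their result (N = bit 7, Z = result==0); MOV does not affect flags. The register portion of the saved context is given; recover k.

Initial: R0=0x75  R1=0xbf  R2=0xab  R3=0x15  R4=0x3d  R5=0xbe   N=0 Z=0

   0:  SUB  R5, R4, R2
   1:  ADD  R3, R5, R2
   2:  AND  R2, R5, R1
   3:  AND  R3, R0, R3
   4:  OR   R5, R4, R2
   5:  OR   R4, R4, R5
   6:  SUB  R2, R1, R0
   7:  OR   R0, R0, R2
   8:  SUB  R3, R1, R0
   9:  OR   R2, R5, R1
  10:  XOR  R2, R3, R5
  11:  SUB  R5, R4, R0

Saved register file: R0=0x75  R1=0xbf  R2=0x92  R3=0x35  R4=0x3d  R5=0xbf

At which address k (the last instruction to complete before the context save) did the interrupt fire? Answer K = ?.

K = 4

after  0: R0=0x75 R1=0xbf R2=0xab R3=0x15 R4=0x3d R5=0x92  N=1 Z=0
after  1: R0=0x75 R1=0xbf R2=0xab R3=0x3d R4=0x3d R5=0x92  N=0 Z=0
after  2: R0=0x75 R1=0xbf R2=0x92 R3=0x3d R4=0x3d R5=0x92  N=1 Z=0
after  3: R0=0x75 R1=0xbf R2=0x92 R3=0x35 R4=0x3d R5=0x92  N=0 Z=0
after  4: R0=0x75 R1=0xbf R2=0x92 R3=0x35 R4=0x3d R5=0xbf  N=1 Z=0
-- IRQ taken; context saved, return-PC = 5 --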